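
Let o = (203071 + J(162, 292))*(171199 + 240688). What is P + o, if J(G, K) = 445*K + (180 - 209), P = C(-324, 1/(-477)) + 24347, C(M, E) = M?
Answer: 137150981057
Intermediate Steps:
P = 24023 (P = -324 + 24347 = 24023)
J(G, K) = -29 + 445*K (J(G, K) = 445*K - 29 = -29 + 445*K)
o = 137150957034 (o = (203071 + (-29 + 445*292))*(171199 + 240688) = (203071 + (-29 + 129940))*411887 = (203071 + 129911)*411887 = 332982*411887 = 137150957034)
P + o = 24023 + 137150957034 = 137150981057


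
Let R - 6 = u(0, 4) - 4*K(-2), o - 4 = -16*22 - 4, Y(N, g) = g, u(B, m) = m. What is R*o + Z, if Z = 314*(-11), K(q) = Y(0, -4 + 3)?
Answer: -8382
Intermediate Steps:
K(q) = -1 (K(q) = -4 + 3 = -1)
o = -352 (o = 4 + (-16*22 - 4) = 4 + (-352 - 4) = 4 - 356 = -352)
R = 14 (R = 6 + (4 - 4*(-1)) = 6 + (4 + 4) = 6 + 8 = 14)
Z = -3454
R*o + Z = 14*(-352) - 3454 = -4928 - 3454 = -8382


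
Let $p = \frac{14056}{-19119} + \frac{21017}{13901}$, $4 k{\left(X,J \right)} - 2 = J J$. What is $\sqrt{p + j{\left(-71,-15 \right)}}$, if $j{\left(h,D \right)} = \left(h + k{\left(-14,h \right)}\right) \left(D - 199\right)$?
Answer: $\frac{i \sqrt{71936712434648324036694}}{531546438} \approx 504.58 i$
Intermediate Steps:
$k{\left(X,J \right)} = \frac{1}{2} + \frac{J^{2}}{4}$ ($k{\left(X,J \right)} = \frac{1}{2} + \frac{J J}{4} = \frac{1}{2} + \frac{J^{2}}{4}$)
$j{\left(h,D \right)} = \left(-199 + D\right) \left(\frac{1}{2} + h + \frac{h^{2}}{4}\right)$ ($j{\left(h,D \right)} = \left(h + \left(\frac{1}{2} + \frac{h^{2}}{4}\right)\right) \left(D - 199\right) = \left(\frac{1}{2} + h + \frac{h^{2}}{4}\right) \left(-199 + D\right) = \left(-199 + D\right) \left(\frac{1}{2} + h + \frac{h^{2}}{4}\right)$)
$p = \frac{206431567}{265773219}$ ($p = 14056 \left(- \frac{1}{19119}\right) + 21017 \cdot \frac{1}{13901} = - \frac{14056}{19119} + \frac{21017}{13901} = \frac{206431567}{265773219} \approx 0.77672$)
$\sqrt{p + j{\left(-71,-15 \right)}} = \sqrt{\frac{206431567}{265773219} - \left(- \frac{30189}{2} + \frac{1003159}{4} + \frac{15 \left(2 + \left(-71\right)^{2}\right)}{4}\right)} = \sqrt{\frac{206431567}{265773219} + \left(- \frac{199}{2} + 14129 - \frac{1003159}{4} + 1065 + \frac{1}{4} \left(-15\right) \left(2 + 5041\right)\right)} = \sqrt{\frac{206431567}{265773219} + \left(- \frac{199}{2} + 14129 - \frac{1003159}{4} + 1065 + \frac{1}{4} \left(-15\right) 5043\right)} = \sqrt{\frac{206431567}{265773219} - \frac{509213}{2}} = \sqrt{- \frac{135334765303513}{531546438}} = \frac{i \sqrt{71936712434648324036694}}{531546438}$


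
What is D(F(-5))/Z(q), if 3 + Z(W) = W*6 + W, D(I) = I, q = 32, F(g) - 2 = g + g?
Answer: -8/221 ≈ -0.036199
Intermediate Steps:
F(g) = 2 + 2*g (F(g) = 2 + (g + g) = 2 + 2*g)
Z(W) = -3 + 7*W (Z(W) = -3 + (W*6 + W) = -3 + (6*W + W) = -3 + 7*W)
D(F(-5))/Z(q) = (2 + 2*(-5))/(-3 + 7*32) = (2 - 10)/(-3 + 224) = -8/221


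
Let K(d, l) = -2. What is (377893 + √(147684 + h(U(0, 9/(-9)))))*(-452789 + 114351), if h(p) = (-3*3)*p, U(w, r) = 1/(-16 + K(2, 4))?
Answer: -127893351134 - 169219*√590738 ≈ -1.2802e+11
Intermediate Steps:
U(w, r) = -1/18 (U(w, r) = 1/(-16 - 2) = 1/(-18) = -1/18)
h(p) = -9*p
(377893 + √(147684 + h(U(0, 9/(-9)))))*(-452789 + 114351) = (377893 + √(147684 - 9*(-1/18)))*(-452789 + 114351) = (377893 + √(147684 + ½))*(-338438) = (377893 + √(295369/2))*(-338438) = (377893 + √590738/2)*(-338438) = -127893351134 - 169219*√590738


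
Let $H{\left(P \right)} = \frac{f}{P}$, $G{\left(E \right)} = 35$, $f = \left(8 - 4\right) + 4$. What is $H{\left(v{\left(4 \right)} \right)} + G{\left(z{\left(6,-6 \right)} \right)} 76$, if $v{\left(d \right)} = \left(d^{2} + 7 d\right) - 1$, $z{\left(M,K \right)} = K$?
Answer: $\frac{114388}{43} \approx 2660.2$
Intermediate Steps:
$f = 8$ ($f = 4 + 4 = 8$)
$v{\left(d \right)} = -1 + d^{2} + 7 d$
$H{\left(P \right)} = \frac{8}{P}$
$H{\left(v{\left(4 \right)} \right)} + G{\left(z{\left(6,-6 \right)} \right)} 76 = \frac{8}{-1 + 4^{2} + 7 \cdot 4} + 35 \cdot 76 = \frac{8}{-1 + 16 + 28} + 2660 = \frac{8}{43} + 2660 = \frac{114388}{43}$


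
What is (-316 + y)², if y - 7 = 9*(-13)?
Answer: 181476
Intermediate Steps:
y = -110 (y = 7 + 9*(-13) = 7 - 117 = -110)
(-316 + y)² = (-316 - 110)² = (-426)² = 181476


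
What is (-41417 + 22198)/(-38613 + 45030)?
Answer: -19219/6417 ≈ -2.9950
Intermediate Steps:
(-41417 + 22198)/(-38613 + 45030) = -19219/6417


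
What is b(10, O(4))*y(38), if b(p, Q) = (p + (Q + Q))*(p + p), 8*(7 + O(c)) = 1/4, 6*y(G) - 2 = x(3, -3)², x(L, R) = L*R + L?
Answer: -1995/4 ≈ -498.75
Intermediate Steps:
x(L, R) = L + L*R
y(G) = 19/3 (y(G) = ⅓ + (3*(1 - 3))²/6 = ⅓ + (3*(-2))²/6 = ⅓ + (⅙)*(-6)² = ⅓ + (⅙)*36 = ⅓ + 6 = 19/3)
O(c) = -223/32 (O(c) = -7 + (⅛)/4 = -7 + (⅛)*(¼) = -7 + 1/32 = -223/32)
b(p, Q) = 2*p*(p + 2*Q) (b(p, Q) = (p + 2*Q)*(2*p) = 2*p*(p + 2*Q))
b(10, O(4))*y(38) = (2*10*(10 + 2*(-223/32)))*(19/3) = (2*10*(10 - 223/16))*(19/3) = (2*10*(-63/16))*(19/3) = -315/4*19/3 = -1995/4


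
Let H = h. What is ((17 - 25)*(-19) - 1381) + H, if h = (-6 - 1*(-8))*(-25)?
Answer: -1279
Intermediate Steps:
h = -50 (h = (-6 + 8)*(-25) = 2*(-25) = -50)
H = -50
((17 - 25)*(-19) - 1381) + H = ((17 - 25)*(-19) - 1381) - 50 = (-8*(-19) - 1381) - 50 = (152 - 1381) - 50 = -1229 - 50 = -1279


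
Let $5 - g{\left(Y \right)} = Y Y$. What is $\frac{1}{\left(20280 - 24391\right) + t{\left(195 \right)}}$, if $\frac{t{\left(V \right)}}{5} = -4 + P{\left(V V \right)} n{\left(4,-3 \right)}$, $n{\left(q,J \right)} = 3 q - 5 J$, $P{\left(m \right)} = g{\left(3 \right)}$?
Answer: $- \frac{1}{4671} \approx -0.00021409$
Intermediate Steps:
$g{\left(Y \right)} = 5 - Y^{2}$ ($g{\left(Y \right)} = 5 - Y Y = 5 - Y^{2}$)
$P{\left(m \right)} = -4$ ($P{\left(m \right)} = 5 - 3^{2} = 5 - 9 = -4$)
$n{\left(q,J \right)} = - 5 J + 3 q$
$t{\left(V \right)} = -560$ ($t{\left(V \right)} = 5 \left(-4 - 4 \left(\left(-5\right) \left(-3\right) + 3 \cdot 4\right)\right) = 5 \left(-4 - 4 \left(15 + 12\right)\right) = 5 \left(-4 - 108\right) = 5 \left(-112\right) = -560$)
$\frac{1}{\left(20280 - 24391\right) + t{\left(195 \right)}} = \frac{1}{\left(20280 - 24391\right) - 560} = \frac{1}{-4111 - 560} = \frac{1}{-4671} = - \frac{1}{4671}$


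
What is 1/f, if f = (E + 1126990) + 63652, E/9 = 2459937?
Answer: 1/23330075 ≈ 4.2863e-8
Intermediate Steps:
E = 22139433 (E = 9*2459937 = 22139433)
f = 23330075 (f = (22139433 + 1126990) + 63652 = 23266423 + 63652 = 23330075)
1/f = 1/23330075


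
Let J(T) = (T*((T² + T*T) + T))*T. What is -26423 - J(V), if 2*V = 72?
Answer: -3432311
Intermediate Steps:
V = 36 (V = (½)*72 = 36)
J(T) = T²*(T + 2*T²) (J(T) = (T*((T² + T²) + T))*T = (T*(2*T² + T))*T = (T*(T + 2*T²))*T = T²*(T + 2*T²))
-26423 - J(V) = -26423 - 36³*(1 + 2*36) = -26423 - 46656*(1 + 72) = -26423 - 46656*73 = -26423 - 1*3405888 = -26423 - 3405888 = -3432311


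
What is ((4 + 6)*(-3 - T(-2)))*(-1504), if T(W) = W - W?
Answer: 45120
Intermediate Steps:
T(W) = 0
((4 + 6)*(-3 - T(-2)))*(-1504) = ((4 + 6)*(-3 - 1*0))*(-1504) = (10*(-3 + 0))*(-1504) = (10*(-3))*(-1504) = -30*(-1504) = 45120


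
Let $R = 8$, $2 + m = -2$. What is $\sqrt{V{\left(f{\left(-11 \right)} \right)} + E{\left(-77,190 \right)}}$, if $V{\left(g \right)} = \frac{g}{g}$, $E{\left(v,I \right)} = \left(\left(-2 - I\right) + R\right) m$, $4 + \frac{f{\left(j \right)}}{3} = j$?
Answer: $\sqrt{737} \approx 27.148$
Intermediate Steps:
$m = -4$ ($m = -2 - 2 = -4$)
$f{\left(j \right)} = -12 + 3 j$
$E{\left(v,I \right)} = -24 + 4 I$ ($E{\left(v,I \right)} = \left(\left(-2 - I\right) + 8\right) \left(-4\right) = \left(6 - I\right) \left(-4\right) = -24 + 4 I$)
$V{\left(g \right)} = 1$
$\sqrt{V{\left(f{\left(-11 \right)} \right)} + E{\left(-77,190 \right)}} = \sqrt{1 + \left(-24 + 4 \cdot 190\right)} = \sqrt{1 + \left(-24 + 760\right)} = \sqrt{1 + 736} = \sqrt{737}$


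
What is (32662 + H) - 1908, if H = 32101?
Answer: 62855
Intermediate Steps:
(32662 + H) - 1908 = (32662 + 32101) - 1908 = 64763 - 1908 = 62855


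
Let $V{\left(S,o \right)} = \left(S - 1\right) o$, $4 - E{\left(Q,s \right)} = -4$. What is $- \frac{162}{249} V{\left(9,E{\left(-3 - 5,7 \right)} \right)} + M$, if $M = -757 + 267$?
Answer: $- \frac{44126}{83} \approx -531.64$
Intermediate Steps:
$E{\left(Q,s \right)} = 8$ ($E{\left(Q,s \right)} = 4 - -4 = 4 + 4 = 8$)
$V{\left(S,o \right)} = o \left(-1 + S\right)$ ($V{\left(S,o \right)} = \left(-1 + S\right) o = o \left(-1 + S\right)$)
$M = -490$
$- \frac{162}{249} V{\left(9,E{\left(-3 - 5,7 \right)} \right)} + M = - \frac{162}{249} \cdot 8 \left(-1 + 9\right) - 490 = \left(-162\right) \frac{1}{249} \cdot 8 \cdot 8 - 490 = \left(- \frac{54}{83}\right) 64 - 490 = - \frac{3456}{83} - 490 = - \frac{44126}{83}$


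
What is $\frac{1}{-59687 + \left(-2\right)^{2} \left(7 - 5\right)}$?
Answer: $- \frac{1}{59679} \approx -1.6756 \cdot 10^{-5}$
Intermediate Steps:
$\frac{1}{-59687 + \left(-2\right)^{2} \left(7 - 5\right)} = \frac{1}{-59687 + 4 \left(7 - 5\right)} = \frac{1}{-59687 + 4 \cdot 2} = \frac{1}{-59687 + 8} = \frac{1}{-59679} = - \frac{1}{59679}$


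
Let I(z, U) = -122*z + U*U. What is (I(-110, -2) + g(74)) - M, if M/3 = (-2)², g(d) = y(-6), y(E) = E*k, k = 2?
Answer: 13400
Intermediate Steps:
I(z, U) = U² - 122*z (I(z, U) = -122*z + U² = U² - 122*z)
y(E) = 2*E (y(E) = E*2 = 2*E)
g(d) = -12 (g(d) = 2*(-6) = -12)
M = 12 (M = 3*(-2)² = 3*4 = 12)
(I(-110, -2) + g(74)) - M = (((-2)² - 122*(-110)) - 12) - 1*12 = ((4 + 13420) - 12) - 12 = (13424 - 12) - 12 = 13412 - 12 = 13400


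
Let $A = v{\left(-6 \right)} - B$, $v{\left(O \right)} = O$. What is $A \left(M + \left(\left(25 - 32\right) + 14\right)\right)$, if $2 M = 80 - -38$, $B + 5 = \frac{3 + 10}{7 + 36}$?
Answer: $- \frac{3696}{43} \approx -85.953$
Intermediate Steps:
$B = - \frac{202}{43}$ ($B = -5 + \frac{3 + 10}{7 + 36} = -5 + \frac{13}{43} = - \frac{202}{43} \approx -4.6977$)
$M = 59$ ($M = \frac{80 - -38}{2} = \frac{80 + 38}{2} = \frac{1}{2} \cdot 118 = 59$)
$A = - \frac{56}{43}$ ($A = -6 - - \frac{202}{43} = -6 + \frac{202}{43} = - \frac{56}{43} \approx -1.3023$)
$A \left(M + \left(\left(25 - 32\right) + 14\right)\right) = - \frac{56 \left(59 + \left(\left(25 - 32\right) + 14\right)\right)}{43} = - \frac{56 \left(59 + \left(-7 + 14\right)\right)}{43} = - \frac{56 \left(59 + 7\right)}{43} = \left(- \frac{56}{43}\right) 66 = - \frac{3696}{43}$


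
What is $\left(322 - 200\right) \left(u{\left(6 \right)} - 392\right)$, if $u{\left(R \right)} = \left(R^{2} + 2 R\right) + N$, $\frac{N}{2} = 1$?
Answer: $-41724$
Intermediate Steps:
$N = 2$ ($N = 2 \cdot 1 = 2$)
$u{\left(R \right)} = 2 + R^{2} + 2 R$ ($u{\left(R \right)} = \left(R^{2} + 2 R\right) + 2 = 2 + R^{2} + 2 R$)
$\left(322 - 200\right) \left(u{\left(6 \right)} - 392\right) = \left(322 - 200\right) \left(\left(2 + 6^{2} + 2 \cdot 6\right) - 392\right) = 122 \left(\left(2 + 36 + 12\right) - 392\right) = 122 \left(50 - 392\right) = 122 \left(-342\right) = -41724$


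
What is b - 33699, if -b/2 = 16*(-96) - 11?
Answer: -30605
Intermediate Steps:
b = 3094 (b = -2*(16*(-96) - 11) = -2*(-1536 - 11) = -2*(-1547) = 3094)
b - 33699 = 3094 - 33699 = -30605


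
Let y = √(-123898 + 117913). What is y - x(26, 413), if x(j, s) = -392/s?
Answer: 56/59 + 3*I*√665 ≈ 0.94915 + 77.363*I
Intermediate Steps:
y = 3*I*√665 (y = √(-5985) = 3*I*√665 ≈ 77.363*I)
y - x(26, 413) = 3*I*√665 - (-392)/413 = 3*I*√665 - 1*(-56/59) = 3*I*√665 + 56/59 = 56/59 + 3*I*√665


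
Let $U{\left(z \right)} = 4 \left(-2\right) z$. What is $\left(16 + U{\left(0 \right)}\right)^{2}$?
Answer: $256$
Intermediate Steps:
$U{\left(z \right)} = - 8 z$
$\left(16 + U{\left(0 \right)}\right)^{2} = \left(16 - 0\right)^{2} = \left(16 + 0\right)^{2} = 16^{2} = 256$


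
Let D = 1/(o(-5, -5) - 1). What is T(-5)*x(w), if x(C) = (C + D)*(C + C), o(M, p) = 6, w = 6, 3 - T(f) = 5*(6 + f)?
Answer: -744/5 ≈ -148.80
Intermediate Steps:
T(f) = -27 - 5*f (T(f) = 3 - 5*(6 + f) = 3 - (30 + 5*f) = 3 + (-30 - 5*f) = -27 - 5*f)
D = ⅕ (D = 1/(6 - 1) = 1/5 = ⅕ ≈ 0.20000)
x(C) = 2*C*(⅕ + C) (x(C) = (C + ⅕)*(C + C) = (⅕ + C)*(2*C) = 2*C*(⅕ + C))
T(-5)*x(w) = (-27 - 5*(-5))*((⅖)*6*(1 + 5*6)) = (-27 + 25)*((⅖)*6*(1 + 30)) = -4*6*31/5 = -2*372/5 = -744/5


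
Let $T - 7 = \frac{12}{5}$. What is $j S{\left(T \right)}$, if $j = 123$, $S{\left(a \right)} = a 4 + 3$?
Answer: $\frac{24969}{5} \approx 4993.8$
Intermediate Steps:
$T = \frac{47}{5}$ ($T = 7 + \frac{12}{5} = \frac{47}{5} \approx 9.4$)
$S{\left(a \right)} = 3 + 4 a$ ($S{\left(a \right)} = 4 a + 3 = 3 + 4 a$)
$j S{\left(T \right)} = 123 \left(3 + 4 \cdot \frac{47}{5}\right) = 123 \left(3 + \frac{188}{5}\right) = 123 \cdot \frac{203}{5} = \frac{24969}{5}$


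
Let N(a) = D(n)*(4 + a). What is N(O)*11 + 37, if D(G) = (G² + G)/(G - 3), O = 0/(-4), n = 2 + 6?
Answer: 3353/5 ≈ 670.60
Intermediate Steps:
n = 8
O = 0 (O = 0*(-¼) = 0)
D(G) = (G + G²)/(-3 + G)
N(a) = 288/5 + 72*a/5 (N(a) = (8*(1 + 8)/(-3 + 8))*(4 + a) = (8*9/5)*(4 + a) = (8*(⅕)*9)*(4 + a) = 72*(4 + a)/5 = 288/5 + 72*a/5)
N(O)*11 + 37 = (288/5 + (72/5)*0)*11 + 37 = (288/5 + 0)*11 + 37 = (288/5)*11 + 37 = 3168/5 + 37 = 3353/5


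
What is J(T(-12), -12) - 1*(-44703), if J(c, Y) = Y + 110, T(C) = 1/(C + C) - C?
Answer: 44801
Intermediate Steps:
T(C) = 1/(2*C) - C
J(c, Y) = 110 + Y
J(T(-12), -12) - 1*(-44703) = (110 - 12) - 1*(-44703) = 98 + 44703 = 44801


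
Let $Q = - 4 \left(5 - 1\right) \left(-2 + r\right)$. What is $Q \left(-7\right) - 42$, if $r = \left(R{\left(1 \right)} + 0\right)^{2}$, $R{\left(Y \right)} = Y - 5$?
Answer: $1526$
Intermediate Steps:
$R{\left(Y \right)} = -5 + Y$ ($R{\left(Y \right)} = Y - 5 = -5 + Y$)
$r = 16$ ($r = \left(\left(-5 + 1\right) + 0\right)^{2} = \left(-4 + 0\right)^{2} = \left(-4\right)^{2} = 16$)
$Q = -224$ ($Q = - 4 \left(5 - 1\right) \left(-2 + 16\right) = - 4 \cdot 4 \cdot 14 = \left(-4\right) 56 = -224$)
$Q \left(-7\right) - 42 = \left(-224\right) \left(-7\right) - 42 = 1568 - 42 = 1526$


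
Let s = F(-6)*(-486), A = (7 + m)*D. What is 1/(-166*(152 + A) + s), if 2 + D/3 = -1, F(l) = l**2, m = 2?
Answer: -1/29282 ≈ -3.4151e-5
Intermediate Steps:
D = -9 (D = -6 + 3*(-1) = -6 - 3 = -9)
A = -81 (A = (7 + 2)*(-9) = 9*(-9) = -81)
s = -17496 (s = (-6)**2*(-486) = 36*(-486) = -17496)
1/(-166*(152 + A) + s) = 1/(-166*(152 - 81) - 17496) = 1/(-166*71 - 17496) = 1/(-11786 - 17496) = 1/(-29282) = -1/29282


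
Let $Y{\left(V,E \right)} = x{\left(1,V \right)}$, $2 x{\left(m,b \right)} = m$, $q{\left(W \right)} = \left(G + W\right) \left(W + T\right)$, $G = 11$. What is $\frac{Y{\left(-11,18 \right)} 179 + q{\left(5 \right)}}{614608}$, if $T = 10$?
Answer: $\frac{659}{1229216} \approx 0.00053611$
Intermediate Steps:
$q{\left(W \right)} = \left(10 + W\right) \left(11 + W\right)$ ($q{\left(W \right)} = \left(11 + W\right) \left(W + 10\right) = \left(11 + W\right) \left(10 + W\right) = \left(10 + W\right) \left(11 + W\right)$)
$x{\left(m,b \right)} = \frac{m}{2}$
$Y{\left(V,E \right)} = \frac{1}{2}$ ($Y{\left(V,E \right)} = \frac{1}{2} \cdot 1 = \frac{1}{2}$)
$\frac{Y{\left(-11,18 \right)} 179 + q{\left(5 \right)}}{614608} = \frac{\frac{1}{2} \cdot 179 + \left(110 + 5^{2} + 21 \cdot 5\right)}{614608} = \left(\frac{179}{2} + \left(110 + 25 + 105\right)\right) \frac{1}{614608} = \left(\frac{179}{2} + 240\right) \frac{1}{614608} = \frac{659}{2} \cdot \frac{1}{614608} = \frac{659}{1229216}$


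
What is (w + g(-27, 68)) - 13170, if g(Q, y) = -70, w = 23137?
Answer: 9897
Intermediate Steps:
(w + g(-27, 68)) - 13170 = (23137 - 70) - 13170 = 23067 - 13170 = 9897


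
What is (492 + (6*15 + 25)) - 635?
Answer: -28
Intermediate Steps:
(492 + (6*15 + 25)) - 635 = (492 + (90 + 25)) - 635 = (492 + 115) - 635 = 607 - 635 = -28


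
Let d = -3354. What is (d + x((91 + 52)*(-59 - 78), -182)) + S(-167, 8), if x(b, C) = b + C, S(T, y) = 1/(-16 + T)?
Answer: -4232242/183 ≈ -23127.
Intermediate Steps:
x(b, C) = C + b
(d + x((91 + 52)*(-59 - 78), -182)) + S(-167, 8) = (-3354 + (-182 + (91 + 52)*(-59 - 78))) + 1/(-16 - 167) = (-3354 + (-182 + 143*(-137))) + 1/(-183) = (-3354 + (-182 - 19591)) - 1/183 = (-3354 - 19773) - 1/183 = -23127 - 1/183 = -4232242/183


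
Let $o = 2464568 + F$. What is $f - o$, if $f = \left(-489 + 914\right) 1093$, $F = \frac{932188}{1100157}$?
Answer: $- \frac{2200362238939}{1100157} \approx -2.0 \cdot 10^{6}$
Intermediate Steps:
$F = \frac{932188}{1100157}$ ($F = 932188 \cdot \frac{1}{1100157} = \frac{932188}{1100157} \approx 0.84732$)
$o = \frac{2711412669364}{1100157}$ ($o = 2464568 + \frac{932188}{1100157} = \frac{2711412669364}{1100157} \approx 2.4646 \cdot 10^{6}$)
$f = 464525$ ($f = 425 \cdot 1093 = 464525$)
$f - o = 464525 - \frac{2711412669364}{1100157} = - \frac{2200362238939}{1100157}$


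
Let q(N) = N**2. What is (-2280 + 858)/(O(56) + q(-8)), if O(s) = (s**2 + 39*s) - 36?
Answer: -711/2674 ≈ -0.26589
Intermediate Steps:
O(s) = -36 + s**2 + 39*s
(-2280 + 858)/(O(56) + q(-8)) = (-2280 + 858)/((-36 + 56**2 + 39*56) + (-8)**2) = -1422/((-36 + 3136 + 2184) + 64) = -1422/(5284 + 64) = -1422/5348 = -1422*1/5348 = -711/2674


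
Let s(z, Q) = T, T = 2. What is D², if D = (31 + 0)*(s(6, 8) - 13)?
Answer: 116281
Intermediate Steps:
s(z, Q) = 2
D = -341 (D = (31 + 0)*(2 - 13) = 31*(-11) = -341)
D² = (-341)² = 116281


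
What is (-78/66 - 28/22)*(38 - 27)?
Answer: -27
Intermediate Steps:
(-78/66 - 28/22)*(38 - 27) = (-78*1/66 - 28*1/22)*11 = (-13/11 - 14/11)*11 = -27/11*11 = -27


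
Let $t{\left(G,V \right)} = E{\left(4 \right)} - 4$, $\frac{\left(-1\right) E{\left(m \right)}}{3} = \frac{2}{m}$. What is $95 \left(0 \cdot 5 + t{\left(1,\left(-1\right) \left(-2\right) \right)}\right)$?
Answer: $- \frac{1045}{2} \approx -522.5$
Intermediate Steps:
$E{\left(m \right)} = - \frac{6}{m}$ ($E{\left(m \right)} = - 3 \frac{2}{m} = - \frac{6}{m}$)
$t{\left(G,V \right)} = - \frac{11}{2}$ ($t{\left(G,V \right)} = - \frac{6}{4} - 4 = \left(-6\right) \frac{1}{4} - 4 = - \frac{3}{2} - 4 = - \frac{11}{2}$)
$95 \left(0 \cdot 5 + t{\left(1,\left(-1\right) \left(-2\right) \right)}\right) = 95 \left(0 \cdot 5 - \frac{11}{2}\right) = 95 \left(0 - \frac{11}{2}\right) = 95 \left(- \frac{11}{2}\right) = - \frac{1045}{2}$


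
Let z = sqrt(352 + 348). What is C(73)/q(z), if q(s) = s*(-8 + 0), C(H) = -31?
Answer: 31*sqrt(7)/560 ≈ 0.14646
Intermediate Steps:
z = 10*sqrt(7) (z = sqrt(700) = 10*sqrt(7) ≈ 26.458)
q(s) = -8*s (q(s) = s*(-8) = -8*s)
C(73)/q(z) = -31*(-sqrt(7)/560) = -(-31)*sqrt(7)/560 = 31*sqrt(7)/560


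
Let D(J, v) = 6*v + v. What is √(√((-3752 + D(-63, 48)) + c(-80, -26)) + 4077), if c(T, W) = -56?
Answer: √(4077 + 4*I*√217) ≈ 63.853 + 0.4614*I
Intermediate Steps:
D(J, v) = 7*v
√(√((-3752 + D(-63, 48)) + c(-80, -26)) + 4077) = √(√((-3752 + 7*48) - 56) + 4077) = √(√((-3752 + 336) - 56) + 4077) = √(√(-3416 - 56) + 4077) = √(√(-3472) + 4077) = √(4*I*√217 + 4077) = √(4077 + 4*I*√217)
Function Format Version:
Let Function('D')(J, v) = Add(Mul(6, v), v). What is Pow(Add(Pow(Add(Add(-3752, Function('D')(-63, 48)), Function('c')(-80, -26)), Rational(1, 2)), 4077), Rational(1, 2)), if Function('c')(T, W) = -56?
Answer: Pow(Add(4077, Mul(4, I, Pow(217, Rational(1, 2)))), Rational(1, 2)) ≈ Add(63.853, Mul(0.4614, I))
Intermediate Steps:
Function('D')(J, v) = Mul(7, v)
Pow(Add(Pow(Add(Add(-3752, Function('D')(-63, 48)), Function('c')(-80, -26)), Rational(1, 2)), 4077), Rational(1, 2)) = Pow(Add(Pow(Add(Add(-3752, Mul(7, 48)), -56), Rational(1, 2)), 4077), Rational(1, 2)) = Pow(Add(Pow(Add(Add(-3752, 336), -56), Rational(1, 2)), 4077), Rational(1, 2)) = Pow(Add(Pow(Add(-3416, -56), Rational(1, 2)), 4077), Rational(1, 2)) = Pow(Add(Pow(-3472, Rational(1, 2)), 4077), Rational(1, 2)) = Pow(Add(Mul(4, I, Pow(217, Rational(1, 2))), 4077), Rational(1, 2)) = Pow(Add(4077, Mul(4, I, Pow(217, Rational(1, 2)))), Rational(1, 2))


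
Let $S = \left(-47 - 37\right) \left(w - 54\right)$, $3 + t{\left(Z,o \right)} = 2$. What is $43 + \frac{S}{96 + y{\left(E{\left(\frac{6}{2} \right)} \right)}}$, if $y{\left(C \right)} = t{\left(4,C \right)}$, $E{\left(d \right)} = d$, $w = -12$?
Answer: $\frac{9629}{95} \approx 101.36$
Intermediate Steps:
$t{\left(Z,o \right)} = -1$ ($t{\left(Z,o \right)} = -3 + 2 = -1$)
$y{\left(C \right)} = -1$
$S = 5544$ ($S = \left(-47 - 37\right) \left(-12 - 54\right) = \left(-84\right) \left(-66\right) = 5544$)
$43 + \frac{S}{96 + y{\left(E{\left(\frac{6}{2} \right)} \right)}} = 43 + \frac{5544}{96 - 1} = 43 + \frac{5544}{95} = \frac{9629}{95}$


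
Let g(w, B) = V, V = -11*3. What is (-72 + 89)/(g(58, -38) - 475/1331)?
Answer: -22627/44398 ≈ -0.50964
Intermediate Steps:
V = -33
g(w, B) = -33
(-72 + 89)/(g(58, -38) - 475/1331) = (-72 + 89)/(-33 - 475/1331) = 17/(-33 - 475*1/1331) = 17/(-33 - 475/1331) = 17/(-44398/1331) = 17*(-1331/44398) = -22627/44398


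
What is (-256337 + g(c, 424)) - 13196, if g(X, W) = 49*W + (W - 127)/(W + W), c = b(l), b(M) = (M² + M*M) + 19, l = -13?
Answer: -210945639/848 ≈ -2.4876e+5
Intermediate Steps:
b(M) = 19 + 2*M² (b(M) = (M² + M²) + 19 = 2*M² + 19 = 19 + 2*M²)
c = 357 (c = 19 + 2*(-13)² = 19 + 2*169 = 19 + 338 = 357)
g(X, W) = 49*W + (-127 + W)/(2*W) (g(X, W) = 49*W + (-127 + W)/((2*W)) = 49*W + (-127 + W)*(1/(2*W)) = 49*W + (-127 + W)/(2*W))
(-256337 + g(c, 424)) - 13196 = (-256337 + (½)*(-127 + 424*(1 + 98*424))/424) - 13196 = (-256337 + (½)*(1/424)*(-127 + 424*(1 + 41552))) - 13196 = (-256337 + (½)*(1/424)*(-127 + 424*41553)) - 13196 = (-256337 + (½)*(1/424)*(-127 + 17618472)) - 13196 = (-256337 + (½)*(1/424)*17618345) - 13196 = (-256337 + 17618345/848) - 13196 = -199755431/848 - 13196 = -210945639/848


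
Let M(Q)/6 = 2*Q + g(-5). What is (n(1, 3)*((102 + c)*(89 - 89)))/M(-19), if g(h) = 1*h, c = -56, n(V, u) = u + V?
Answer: 0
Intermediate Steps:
n(V, u) = V + u
g(h) = h
M(Q) = -30 + 12*Q (M(Q) = 6*(2*Q - 5) = 6*(-5 + 2*Q) = -30 + 12*Q)
(n(1, 3)*((102 + c)*(89 - 89)))/M(-19) = ((1 + 3)*((102 - 56)*(89 - 89)))/(-30 + 12*(-19)) = (4*(46*0))/(-30 - 228) = (4*0)/(-258) = 0*(-1/258) = 0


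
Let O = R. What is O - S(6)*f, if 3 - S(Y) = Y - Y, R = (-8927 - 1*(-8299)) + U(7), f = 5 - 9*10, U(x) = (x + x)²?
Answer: -177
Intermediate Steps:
U(x) = 4*x² (U(x) = (2*x)² = 4*x²)
f = -85 (f = 5 - 90 = -85)
R = -432 (R = (-8927 - 1*(-8299)) + 4*7² = (-8927 + 8299) + 4*49 = -628 + 196 = -432)
S(Y) = 3 (S(Y) = 3 - (Y - Y) = 3 - 1*0 = 3 + 0 = 3)
O = -432
O - S(6)*f = -432 - 3*(-85) = -432 - 1*(-255) = -432 + 255 = -177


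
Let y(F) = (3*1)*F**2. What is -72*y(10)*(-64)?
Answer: 1382400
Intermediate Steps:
y(F) = 3*F**2
-72*y(10)*(-64) = -216*10**2*(-64) = -216*100*(-64) = -72*300*(-64) = -21600*(-64) = 1382400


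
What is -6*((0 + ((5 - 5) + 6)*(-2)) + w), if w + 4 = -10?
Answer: 156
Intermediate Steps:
w = -14 (w = -4 - 10 = -14)
-6*((0 + ((5 - 5) + 6)*(-2)) + w) = -6*((0 + ((5 - 5) + 6)*(-2)) - 14) = -6*((0 + (0 + 6)*(-2)) - 14) = -6*((0 + 6*(-2)) - 14) = -6*((0 - 12) - 14) = -6*(-12 - 14) = -6*(-26) = 156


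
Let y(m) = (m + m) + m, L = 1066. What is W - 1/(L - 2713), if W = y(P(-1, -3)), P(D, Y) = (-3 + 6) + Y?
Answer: 1/1647 ≈ 0.00060716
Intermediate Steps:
P(D, Y) = 3 + Y
y(m) = 3*m (y(m) = 2*m + m = 3*m)
W = 0 (W = 3*(3 - 3) = 3*0 = 0)
W - 1/(L - 2713) = 0 - 1/(1066 - 2713) = 0 - 1/(-1647) = 0 - 1*(-1/1647) = 0 + 1/1647 = 1/1647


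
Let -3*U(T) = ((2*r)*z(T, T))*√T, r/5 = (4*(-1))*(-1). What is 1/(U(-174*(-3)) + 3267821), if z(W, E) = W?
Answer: 3267821/10653367572841 + 20880*√58/10653367572841 ≈ 3.2167e-7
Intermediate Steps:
r = 20 (r = 5*((4*(-1))*(-1)) = 5*(-4*(-1)) = 5*4 = 20)
U(T) = -40*T^(3/2)/3 (U(T) = -(2*20)*T*√T/3 = -40*T*√T/3 = -40*T^(3/2)/3)
1/(U(-174*(-3)) + 3267821) = 1/(-40*1566*√58/3 + 3267821) = 1/(-20880*√58 + 3267821) = 1/(3267821 - 20880*√58)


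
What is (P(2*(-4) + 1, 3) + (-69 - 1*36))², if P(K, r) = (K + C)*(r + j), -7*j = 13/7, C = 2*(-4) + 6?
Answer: 40335201/2401 ≈ 16799.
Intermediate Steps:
C = -2 (C = -8 + 6 = -2)
j = -13/49 (j = -13/(7*7) = -⅐*13/7 = -13/49 ≈ -0.26531)
P(K, r) = (-2 + K)*(-13/49 + r) (P(K, r) = (K - 2)*(r - 13/49) = (-2 + K)*(-13/49 + r))
(P(2*(-4) + 1, 3) + (-69 - 1*36))² = ((26/49 - 2*3 - 13*(2*(-4) + 1)/49 + (2*(-4) + 1)*3) + (-69 - 1*36))² = ((26/49 - 6 - 13*(-8 + 1)/49 + (-8 + 1)*3) + (-69 - 36))² = ((26/49 - 6 - 13/49*(-7) - 7*3) - 105)² = ((26/49 - 6 + 13/7 - 21) - 105)² = (-1206/49 - 105)² = (-6351/49)² = 40335201/2401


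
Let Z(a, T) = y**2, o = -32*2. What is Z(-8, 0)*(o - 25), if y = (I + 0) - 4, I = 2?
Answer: -356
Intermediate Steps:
o = -64
y = -2 (y = (2 + 0) - 4 = 2 - 4 = -2)
Z(a, T) = 4 (Z(a, T) = (-2)**2 = 4)
Z(-8, 0)*(o - 25) = 4*(-64 - 25) = 4*(-89) = -356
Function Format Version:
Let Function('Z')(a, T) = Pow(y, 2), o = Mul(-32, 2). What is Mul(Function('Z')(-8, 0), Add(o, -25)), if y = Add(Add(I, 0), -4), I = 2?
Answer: -356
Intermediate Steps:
o = -64
y = -2 (y = Add(Add(2, 0), -4) = Add(2, -4) = -2)
Function('Z')(a, T) = 4 (Function('Z')(a, T) = Pow(-2, 2) = 4)
Mul(Function('Z')(-8, 0), Add(o, -25)) = Mul(4, Add(-64, -25)) = Mul(4, -89) = -356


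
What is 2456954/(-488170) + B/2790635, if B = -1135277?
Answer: -43592176464/8013554635 ≈ -5.4398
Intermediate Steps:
2456954/(-488170) + B/2790635 = 2456954/(-488170) - 1135277/2790635 = 2456954*(-1/488170) - 1135277*1/2790635 = -1228477/244085 - 66781/164155 = -43592176464/8013554635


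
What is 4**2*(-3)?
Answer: -48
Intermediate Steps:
4**2*(-3) = 16*(-3) = -48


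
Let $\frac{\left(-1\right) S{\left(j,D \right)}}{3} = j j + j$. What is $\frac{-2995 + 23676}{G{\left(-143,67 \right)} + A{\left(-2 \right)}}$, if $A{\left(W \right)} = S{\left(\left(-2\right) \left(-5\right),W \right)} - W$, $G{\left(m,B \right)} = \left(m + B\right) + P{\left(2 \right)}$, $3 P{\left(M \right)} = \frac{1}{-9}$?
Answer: $- \frac{558387}{10909} \approx -51.186$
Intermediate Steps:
$P{\left(M \right)} = - \frac{1}{27}$ ($P{\left(M \right)} = \frac{1}{3 \left(-9\right)} = \frac{1}{3} \left(- \frac{1}{9}\right) = - \frac{1}{27}$)
$S{\left(j,D \right)} = - 3 j - 3 j^{2}$ ($S{\left(j,D \right)} = - 3 \left(j j + j\right) = - 3 \left(j^{2} + j\right) = - 3 \left(j + j^{2}\right) = - 3 j - 3 j^{2}$)
$G{\left(m,B \right)} = - \frac{1}{27} + B + m$ ($G{\left(m,B \right)} = \left(m + B\right) - \frac{1}{27} = \left(B + m\right) - \frac{1}{27} = - \frac{1}{27} + B + m$)
$A{\left(W \right)} = -330 - W$ ($A{\left(W \right)} = - 3 \left(\left(-2\right) \left(-5\right)\right) \left(1 - -10\right) - W = \left(-3\right) 10 \left(1 + 10\right) - W = \left(-3\right) 10 \cdot 11 - W = -330 - W$)
$\frac{-2995 + 23676}{G{\left(-143,67 \right)} + A{\left(-2 \right)}} = \frac{-2995 + 23676}{\left(- \frac{1}{27} + 67 - 143\right) - 328} = \frac{20681}{- \frac{2053}{27} + \left(-330 + 2\right)} = \frac{20681}{- \frac{2053}{27} - 328} = \frac{20681}{- \frac{10909}{27}} = 20681 \left(- \frac{27}{10909}\right) = - \frac{558387}{10909}$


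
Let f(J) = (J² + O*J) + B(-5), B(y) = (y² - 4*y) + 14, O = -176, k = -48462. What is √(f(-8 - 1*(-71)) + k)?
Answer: I*√55522 ≈ 235.63*I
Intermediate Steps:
B(y) = 14 + y² - 4*y
f(J) = 59 + J² - 176*J (f(J) = (J² - 176*J) + (14 + (-5)² - 4*(-5)) = (J² - 176*J) + (14 + 25 + 20) = (J² - 176*J) + 59 = 59 + J² - 176*J)
√(f(-8 - 1*(-71)) + k) = √((59 + (-8 - 1*(-71))² - 176*(-8 - 1*(-71))) - 48462) = √((59 + (-8 + 71)² - 176*(-8 + 71)) - 48462) = √((59 + 63² - 176*63) - 48462) = √((59 + 3969 - 11088) - 48462) = √(-7060 - 48462) = √(-55522) = I*√55522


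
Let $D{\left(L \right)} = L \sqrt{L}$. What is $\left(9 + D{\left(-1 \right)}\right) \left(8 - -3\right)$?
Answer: $99 - 11 i \approx 99.0 - 11.0 i$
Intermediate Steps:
$D{\left(L \right)} = L^{\frac{3}{2}}$
$\left(9 + D{\left(-1 \right)}\right) \left(8 - -3\right) = \left(9 + \left(-1\right)^{\frac{3}{2}}\right) \left(8 - -3\right) = \left(9 - i\right) \left(8 + 3\right) = \left(9 - i\right) 11 = 99 - 11 i$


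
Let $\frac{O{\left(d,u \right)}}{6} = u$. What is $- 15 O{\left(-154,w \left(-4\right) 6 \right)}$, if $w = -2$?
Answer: $-4320$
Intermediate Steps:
$O{\left(d,u \right)} = 6 u$
$- 15 O{\left(-154,w \left(-4\right) 6 \right)} = - 15 \cdot 6 \left(-2\right) \left(-4\right) 6 = - 15 \cdot 6 \cdot 8 \cdot 6 = - 15 \cdot 6 \cdot 48 = \left(-15\right) 288 = -4320$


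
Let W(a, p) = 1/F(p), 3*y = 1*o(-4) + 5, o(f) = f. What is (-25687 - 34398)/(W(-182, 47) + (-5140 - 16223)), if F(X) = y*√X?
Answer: 20109668395/7149918378 + 60085*√47/7149918378 ≈ 2.8126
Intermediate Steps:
y = ⅓ (y = (1*(-4) + 5)/3 = (-4 + 5)/3 = (⅓)*1 = ⅓ ≈ 0.33333)
F(X) = √X/3
W(a, p) = 3/√p (W(a, p) = 1/(√p/3) = 3/√p)
(-25687 - 34398)/(W(-182, 47) + (-5140 - 16223)) = (-25687 - 34398)/(3/√47 + (-5140 - 16223)) = -60085/(3*(√47/47) - 21363) = -60085/(3*√47/47 - 21363) = -60085/(-21363 + 3*√47/47)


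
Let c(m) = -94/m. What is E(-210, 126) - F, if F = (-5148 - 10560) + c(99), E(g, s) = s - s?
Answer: 1555186/99 ≈ 15709.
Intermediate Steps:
E(g, s) = 0
F = -1555186/99 (F = (-5148 - 10560) - 94/99 = -15708 - 94*1/99 = -15708 - 94/99 = -1555186/99 ≈ -15709.)
E(-210, 126) - F = 0 - 1*(-1555186/99) = 0 + 1555186/99 = 1555186/99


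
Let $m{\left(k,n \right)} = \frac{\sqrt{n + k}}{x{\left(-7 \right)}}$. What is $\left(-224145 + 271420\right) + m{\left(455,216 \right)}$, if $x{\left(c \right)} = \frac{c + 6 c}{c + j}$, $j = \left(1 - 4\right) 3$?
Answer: $47275 + \frac{16 \sqrt{671}}{49} \approx 47283.0$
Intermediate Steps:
$j = -9$ ($j = \left(-3\right) 3 = -9$)
$x{\left(c \right)} = \frac{7 c}{-9 + c}$ ($x{\left(c \right)} = \frac{c + 6 c}{c - 9} = \frac{7 c}{-9 + c}$)
$m{\left(k,n \right)} = \frac{16 \sqrt{k + n}}{49}$ ($m{\left(k,n \right)} = \frac{\sqrt{n + k}}{7 \left(-7\right) \frac{1}{-9 - 7}} = \frac{\sqrt{k + n}}{7 \left(-7\right) \frac{1}{-16}} = \frac{\sqrt{k + n}}{7 \left(-7\right) \left(- \frac{1}{16}\right)} = \frac{\sqrt{k + n}}{\frac{49}{16}} = \sqrt{k + n} \frac{16}{49} = \frac{16 \sqrt{k + n}}{49}$)
$\left(-224145 + 271420\right) + m{\left(455,216 \right)} = \left(-224145 + 271420\right) + \frac{16 \sqrt{455 + 216}}{49} = 47275 + \frac{16 \sqrt{671}}{49}$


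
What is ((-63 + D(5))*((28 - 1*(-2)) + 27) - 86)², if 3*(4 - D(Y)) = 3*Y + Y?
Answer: 14661241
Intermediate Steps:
D(Y) = 4 - 4*Y/3 (D(Y) = 4 - (3*Y + Y)/3 = 4 - 4*Y/3)
((-63 + D(5))*((28 - 1*(-2)) + 27) - 86)² = ((-63 + (4 - 4/3*5))*((28 - 1*(-2)) + 27) - 86)² = ((-63 + (4 - 20/3))*((28 + 2) + 27) - 86)² = ((-63 - 8/3)*(30 + 27) - 86)² = (-197/3*57 - 86)² = (-3743 - 86)² = (-3829)² = 14661241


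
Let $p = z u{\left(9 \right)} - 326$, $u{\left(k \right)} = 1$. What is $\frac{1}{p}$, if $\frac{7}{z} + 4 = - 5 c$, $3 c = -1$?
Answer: $- \frac{1}{329} \approx -0.0030395$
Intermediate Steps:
$c = - \frac{1}{3}$ ($c = \frac{1}{3} \left(-1\right) = - \frac{1}{3} \approx -0.33333$)
$z = -3$ ($z = \frac{7}{-4 - - \frac{5}{3}} = \frac{7}{-4 + \frac{5}{3}} = \frac{7}{- \frac{7}{3}} = 7 \left(- \frac{3}{7}\right) = -3$)
$p = -329$ ($p = \left(-3\right) 1 - 326 = -3 - 326 = -329$)
$\frac{1}{p} = \frac{1}{-329} = - \frac{1}{329}$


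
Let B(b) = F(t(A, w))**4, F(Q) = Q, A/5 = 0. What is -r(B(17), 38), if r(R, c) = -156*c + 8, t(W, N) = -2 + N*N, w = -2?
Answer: 5920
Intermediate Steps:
A = 0 (A = 5*0 = 0)
t(W, N) = -2 + N**2
B(b) = 16 (B(b) = (-2 + (-2)**2)**4 = (-2 + 4)**4 = 2**4 = 16)
r(R, c) = 8 - 156*c
-r(B(17), 38) = -(8 - 156*38) = -(8 - 5928) = -1*(-5920) = 5920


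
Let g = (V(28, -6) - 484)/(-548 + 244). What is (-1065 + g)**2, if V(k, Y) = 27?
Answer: 104524829809/92416 ≈ 1.1310e+6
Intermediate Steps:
g = 457/304 (g = (27 - 484)/(-548 + 244) = -457/(-304) = -457*(-1/304) = 457/304 ≈ 1.5033)
(-1065 + g)**2 = (-1065 + 457/304)**2 = (-323303/304)**2 = 104524829809/92416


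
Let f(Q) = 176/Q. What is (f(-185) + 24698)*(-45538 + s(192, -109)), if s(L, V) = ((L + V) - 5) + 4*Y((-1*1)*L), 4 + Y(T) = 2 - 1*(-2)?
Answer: -41540929768/37 ≈ -1.1227e+9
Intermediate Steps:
Y(T) = 0 (Y(T) = -4 + (2 - 1*(-2)) = -4 + (2 + 2) = -4 + 4 = 0)
s(L, V) = -5 + L + V (s(L, V) = ((L + V) - 5) + 4*0 = (-5 + L + V) + 0 = -5 + L + V)
(f(-185) + 24698)*(-45538 + s(192, -109)) = (176/(-185) + 24698)*(-45538 + (-5 + 192 - 109)) = (176*(-1/185) + 24698)*(-45538 + 78) = (-176/185 + 24698)*(-45460) = (4568954/185)*(-45460) = -41540929768/37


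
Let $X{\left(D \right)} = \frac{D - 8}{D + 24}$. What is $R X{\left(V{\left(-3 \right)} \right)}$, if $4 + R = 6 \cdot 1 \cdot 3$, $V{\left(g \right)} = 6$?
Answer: $- \frac{14}{15} \approx -0.93333$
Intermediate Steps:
$X{\left(D \right)} = \frac{-8 + D}{24 + D}$
$R = 14$ ($R = -4 + 6 \cdot 1 \cdot 3 = -4 + 6 \cdot 3 = -4 + 18 = 14$)
$R X{\left(V{\left(-3 \right)} \right)} = 14 \frac{-8 + 6}{24 + 6} = 14 \cdot \frac{1}{30} \left(-2\right) = 14 \left(- \frac{1}{15}\right) = - \frac{14}{15}$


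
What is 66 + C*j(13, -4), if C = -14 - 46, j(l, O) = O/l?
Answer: 1098/13 ≈ 84.462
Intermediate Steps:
C = -60
66 + C*j(13, -4) = 66 - (-240)/13 = 66 - 60*(-4/13) = 66 + 240/13 = 1098/13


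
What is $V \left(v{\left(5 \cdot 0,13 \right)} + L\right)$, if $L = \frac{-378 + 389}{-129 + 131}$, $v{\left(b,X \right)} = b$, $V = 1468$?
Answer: $8074$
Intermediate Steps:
$L = \frac{11}{2} \approx 5.5$
$V \left(v{\left(5 \cdot 0,13 \right)} + L\right) = 1468 \left(5 \cdot 0 + \frac{11}{2}\right) = 1468 \left(0 + \frac{11}{2}\right) = 1468 \cdot \frac{11}{2} = 8074$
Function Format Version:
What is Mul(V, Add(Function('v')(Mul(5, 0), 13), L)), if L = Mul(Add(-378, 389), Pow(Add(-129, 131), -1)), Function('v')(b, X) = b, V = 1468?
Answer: 8074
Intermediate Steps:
L = Rational(11, 2) (L = Mul(11, Pow(2, -1)) = Mul(11, Rational(1, 2)) = Rational(11, 2) ≈ 5.5000)
Mul(V, Add(Function('v')(Mul(5, 0), 13), L)) = Mul(1468, Add(Mul(5, 0), Rational(11, 2))) = Mul(1468, Add(0, Rational(11, 2))) = Mul(1468, Rational(11, 2)) = 8074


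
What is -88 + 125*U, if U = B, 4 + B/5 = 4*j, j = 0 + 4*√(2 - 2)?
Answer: -2588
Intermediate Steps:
j = 0 (j = 0 + 4*√0 = 0 + 4*0 = 0 + 0 = 0)
B = -20 (B = -20 + 5*(4*0) = -20 + 5*0 = -20 + 0 = -20)
U = -20
-88 + 125*U = -88 + 125*(-20) = -88 - 2500 = -2588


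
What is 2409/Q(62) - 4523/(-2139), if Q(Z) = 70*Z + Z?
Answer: 808487/303738 ≈ 2.6618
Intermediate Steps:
Q(Z) = 71*Z
2409/Q(62) - 4523/(-2139) = 2409/((71*62)) - 4523/(-2139) = 2409/4402 - 4523*(-1/2139) = 2409*(1/4402) + 4523/2139 = 2409/4402 + 4523/2139 = 808487/303738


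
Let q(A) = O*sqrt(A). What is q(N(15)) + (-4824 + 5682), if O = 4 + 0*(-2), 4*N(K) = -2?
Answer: 858 + 2*I*sqrt(2) ≈ 858.0 + 2.8284*I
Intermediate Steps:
N(K) = -1/2 (N(K) = (1/4)*(-2) = -1/2)
O = 4 (O = 4 + 0 = 4)
q(A) = 4*sqrt(A)
q(N(15)) + (-4824 + 5682) = 4*sqrt(-1/2) + (-4824 + 5682) = 4*(I*sqrt(2)/2) + 858 = 2*I*sqrt(2) + 858 = 858 + 2*I*sqrt(2)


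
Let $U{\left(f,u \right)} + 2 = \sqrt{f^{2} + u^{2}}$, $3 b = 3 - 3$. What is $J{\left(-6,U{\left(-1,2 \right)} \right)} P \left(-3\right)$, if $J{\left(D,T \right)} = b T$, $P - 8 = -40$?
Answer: $0$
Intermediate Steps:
$b = 0$ ($b = \frac{3 - 3}{3} = \frac{1}{3} \cdot 0 = 0$)
$U{\left(f,u \right)} = -2 + \sqrt{f^{2} + u^{2}}$
$P = -32$ ($P = 8 - 40 = -32$)
$J{\left(D,T \right)} = 0$ ($J{\left(D,T \right)} = 0 T = 0$)
$J{\left(-6,U{\left(-1,2 \right)} \right)} P \left(-3\right) = 0 \left(-32\right) \left(-3\right) = 0 \left(-3\right) = 0$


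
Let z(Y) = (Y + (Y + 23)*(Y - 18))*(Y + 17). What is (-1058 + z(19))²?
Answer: 1295044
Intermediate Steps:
z(Y) = (17 + Y)*(Y + (-18 + Y)*(23 + Y)) (z(Y) = (Y + (23 + Y)*(-18 + Y))*(17 + Y) = (Y + (-18 + Y)*(23 + Y))*(17 + Y) = (17 + Y)*(Y + (-18 + Y)*(23 + Y)))
(-1058 + z(19))² = (-1058 + (-7038 + 19³ - 312*19 + 23*19²))² = (-1058 + (-7038 + 6859 - 5928 + 23*361))² = (-1058 + (-7038 + 6859 - 5928 + 8303))² = (-1058 + 2196)² = 1138² = 1295044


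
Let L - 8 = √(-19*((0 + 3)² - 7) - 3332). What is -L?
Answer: -8 - I*√3370 ≈ -8.0 - 58.052*I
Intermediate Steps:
L = 8 + I*√3370 (L = 8 + √(-19*((0 + 3)² - 7) - 3332) = 8 + √(-19*(3² - 7) - 3332) = 8 + √(-19*(9 - 7) - 3332) = 8 + √(-19*2 - 3332) = 8 + √(-38 - 3332) = 8 + √(-3370) = 8 + I*√3370 ≈ 8.0 + 58.052*I)
-L = -(8 + I*√3370) = -8 - I*√3370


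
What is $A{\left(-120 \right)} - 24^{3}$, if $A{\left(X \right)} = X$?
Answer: $-13944$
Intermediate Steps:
$A{\left(-120 \right)} - 24^{3} = -120 - 24^{3} = -120 - 13824 = -13944$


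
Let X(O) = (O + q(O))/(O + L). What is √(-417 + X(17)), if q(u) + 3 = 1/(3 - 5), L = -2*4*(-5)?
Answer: I*√601806/38 ≈ 20.415*I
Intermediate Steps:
L = 40 (L = -8*(-5) = 40)
q(u) = -7/2 (q(u) = -3 + 1/(3 - 5) = -3 + 1/(-2) = -3 - ½ = -7/2)
X(O) = (-7/2 + O)/(40 + O) (X(O) = (O - 7/2)/(O + 40) = (-7/2 + O)/(40 + O))
√(-417 + X(17)) = √(-417 + (-7/2 + 17)/(40 + 17)) = √(-417 + (27/2)/57) = √(-417 + (1/57)*(27/2)) = √(-417 + 9/38) = √(-15837/38) = I*√601806/38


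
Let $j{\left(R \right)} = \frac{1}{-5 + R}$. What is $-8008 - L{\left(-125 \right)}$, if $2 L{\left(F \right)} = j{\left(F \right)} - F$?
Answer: $- \frac{2098329}{260} \approx -8070.5$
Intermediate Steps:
$L{\left(F \right)} = \frac{1}{2 \left(-5 + F\right)} - \frac{F}{2}$ ($L{\left(F \right)} = \frac{\frac{1}{-5 + F} - F}{2} = \frac{1}{2 \left(-5 + F\right)} - \frac{F}{2}$)
$-8008 - L{\left(-125 \right)} = -8008 - \frac{1 - - 125 \left(-5 - 125\right)}{2 \left(-5 - 125\right)} = -8008 - \frac{1 - \left(-125\right) \left(-130\right)}{2 \left(-130\right)} = -8008 - \frac{1}{2} \left(- \frac{1}{130}\right) \left(1 - 16250\right) = -8008 - \frac{1}{2} \left(- \frac{1}{130}\right) \left(-16249\right) = -8008 - \frac{16249}{260} = - \frac{2098329}{260}$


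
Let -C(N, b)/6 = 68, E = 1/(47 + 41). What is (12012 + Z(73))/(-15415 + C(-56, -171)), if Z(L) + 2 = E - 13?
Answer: -1055737/1392424 ≈ -0.75820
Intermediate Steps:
E = 1/88 ≈ 0.011364
C(N, b) = -408 (C(N, b) = -6*68 = -408)
Z(L) = -1319/88 (Z(L) = -2 + (1/88 - 13) = -2 - 1143/88 = -1319/88)
(12012 + Z(73))/(-15415 + C(-56, -171)) = (12012 - 1319/88)/(-15415 - 408) = (1055737/88)/(-15823) = (1055737/88)*(-1/15823) = -1055737/1392424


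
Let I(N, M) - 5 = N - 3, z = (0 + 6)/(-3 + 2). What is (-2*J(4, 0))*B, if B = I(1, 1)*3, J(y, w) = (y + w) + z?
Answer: 36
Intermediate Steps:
z = -6 (z = 6/(-1) = 6*(-1) = -6)
I(N, M) = 2 + N (I(N, M) = 5 + (N - 3) = 5 + (-3 + N) = 2 + N)
J(y, w) = -6 + w + y (J(y, w) = (y + w) - 6 = (w + y) - 6 = -6 + w + y)
B = 9 (B = (2 + 1)*3 = 3*3 = 9)
(-2*J(4, 0))*B = -2*(-6 + 0 + 4)*9 = -2*(-2)*9 = 4*9 = 36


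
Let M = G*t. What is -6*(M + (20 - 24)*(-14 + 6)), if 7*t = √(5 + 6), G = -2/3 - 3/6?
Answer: -192 + √11 ≈ -188.68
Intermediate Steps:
G = -7/6 (G = -2*⅓ - 3*⅙ = -⅔ - ½ = -7/6 ≈ -1.1667)
t = √11/7 (t = √(5 + 6)/7 = √11/7 ≈ 0.47380)
M = -√11/6 ≈ -0.55277
-6*(M + (20 - 24)*(-14 + 6)) = -6*(-√11/6 + (20 - 24)*(-14 + 6)) = -6*(-√11/6 - 4*(-8)) = -6*(-√11/6 + 32) = -6*(32 - √11/6) = -192 + √11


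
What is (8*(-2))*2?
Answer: -32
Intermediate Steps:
(8*(-2))*2 = -16*2 = -32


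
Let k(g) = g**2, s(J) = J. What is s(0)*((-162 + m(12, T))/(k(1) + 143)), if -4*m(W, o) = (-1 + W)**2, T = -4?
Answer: 0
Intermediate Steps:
m(W, o) = -(-1 + W)**2/4
s(0)*((-162 + m(12, T))/(k(1) + 143)) = 0*((-162 - (-1 + 12)**2/4)/(1**2 + 143)) = 0*((-162 - 1/4*11**2)/(1 + 143)) = 0*((-162 - 1/4*121)/144) = 0*((-162 - 121/4)*(1/144)) = 0*(-769/4*1/144) = 0*(-769/576) = 0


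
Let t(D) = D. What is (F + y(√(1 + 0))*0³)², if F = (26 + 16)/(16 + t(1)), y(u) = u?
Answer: 1764/289 ≈ 6.1038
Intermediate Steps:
F = 42/17 (F = (26 + 16)/(16 + 1) = 42/17 ≈ 2.4706)
(F + y(√(1 + 0))*0³)² = (42/17 + √(1 + 0)*0³)² = (42/17 + √1*0)² = (42/17 + 1*0)² = (42/17 + 0)² = (42/17)² = 1764/289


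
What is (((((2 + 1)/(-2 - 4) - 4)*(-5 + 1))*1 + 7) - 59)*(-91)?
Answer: 3094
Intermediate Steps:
(((((2 + 1)/(-2 - 4) - 4)*(-5 + 1))*1 + 7) - 59)*(-91) = ((((3/(-6) - 4)*(-4))*1 + 7) - 59)*(-91) = ((((3*(-⅙) - 4)*(-4))*1 + 7) - 59)*(-91) = ((((-½ - 4)*(-4))*1 + 7) - 59)*(-91) = ((-9/2*(-4)*1 + 7) - 59)*(-91) = ((18*1 + 7) - 59)*(-91) = ((18 + 7) - 59)*(-91) = (25 - 59)*(-91) = -34*(-91) = 3094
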